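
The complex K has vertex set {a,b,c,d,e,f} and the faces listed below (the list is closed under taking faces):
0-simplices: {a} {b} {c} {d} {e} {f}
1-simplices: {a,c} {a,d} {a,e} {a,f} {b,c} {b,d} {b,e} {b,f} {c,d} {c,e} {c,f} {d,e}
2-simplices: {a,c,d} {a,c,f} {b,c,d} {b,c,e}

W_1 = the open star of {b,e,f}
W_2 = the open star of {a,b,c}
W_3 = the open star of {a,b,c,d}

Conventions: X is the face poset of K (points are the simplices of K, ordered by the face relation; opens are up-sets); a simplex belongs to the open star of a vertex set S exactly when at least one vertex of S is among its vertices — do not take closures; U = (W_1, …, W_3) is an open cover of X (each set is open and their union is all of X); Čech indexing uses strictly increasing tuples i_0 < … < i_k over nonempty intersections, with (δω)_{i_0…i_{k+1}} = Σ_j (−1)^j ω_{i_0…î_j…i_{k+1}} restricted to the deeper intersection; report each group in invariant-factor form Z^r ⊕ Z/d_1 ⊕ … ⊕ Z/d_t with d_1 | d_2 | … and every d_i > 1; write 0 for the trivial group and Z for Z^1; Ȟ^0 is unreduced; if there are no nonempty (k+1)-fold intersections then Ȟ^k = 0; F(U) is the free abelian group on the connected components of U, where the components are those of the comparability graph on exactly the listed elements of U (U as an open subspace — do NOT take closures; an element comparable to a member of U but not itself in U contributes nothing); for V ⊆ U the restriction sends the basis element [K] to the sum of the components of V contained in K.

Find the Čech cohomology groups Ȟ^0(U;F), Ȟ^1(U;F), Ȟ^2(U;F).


nonempty intersections:
  W1={{b},{e},{f},{a,e},{a,f},{b,c},{b,d},{b,e},{b,f},{c,e},{c,f},{d,e},{a,c,f},{b,c,d},{b,c,e}} W2={{a},{b},{c},{a,c},{a,d},{a,e},{a,f},{b,c},{b,d},{b,e},{b,f},{c,d},{c,e},{c,f},{a,c,d},{a,c,f},{b,c,d},{b,c,e}} W3={{a},{b},{c},{d},{a,c},{a,d},{a,e},{a,f},{b,c},{b,d},{b,e},{b,f},{c,d},{c,e},{c,f},{d,e},{a,c,d},{a,c,f},{b,c,d},{b,c,e}}
  W12={{b},{a,e},{a,f},{b,c},{b,d},{b,e},{b,f},{c,e},{c,f},{a,c,f},{b,c,d},{b,c,e}} W13={{b},{a,e},{a,f},{b,c},{b,d},{b,e},{b,f},{c,e},{c,f},{d,e},{a,c,f},{b,c,d},{b,c,e}} W23={{a},{b},{c},{a,c},{a,d},{a,e},{a,f},{b,c},{b,d},{b,e},{b,f},{c,d},{c,e},{c,f},{a,c,d},{a,c,f},{b,c,d},{b,c,e}}
  W123={{b},{a,e},{a,f},{b,c},{b,d},{b,e},{b,f},{c,e},{c,f},{a,c,f},{b,c,d},{b,c,e}}
components per intersection:
  W1: {{b},{e},{f},{a,e},{a,f},{b,c},{b,d},{b,e},{b,f},{c,e},{c,f},{d,e},{a,c,f},{b,c,d},{b,c,e}}
  W2: {{a},{b},{c},{a,c},{a,d},{a,e},{a,f},{b,c},{b,d},{b,e},{b,f},{c,d},{c,e},{c,f},{a,c,d},{a,c,f},{b,c,d},{b,c,e}}
  W3: {{a},{b},{c},{d},{a,c},{a,d},{a,e},{a,f},{b,c},{b,d},{b,e},{b,f},{c,d},{c,e},{c,f},{d,e},{a,c,d},{a,c,f},{b,c,d},{b,c,e}}
  W12: {{b},{b,c},{b,d},{b,e},{b,f},{c,e},{b,c,d},{b,c,e}} {{a,e}} {{a,f},{c,f},{a,c,f}}
  W13: {{b},{b,c},{b,d},{b,e},{b,f},{c,e},{b,c,d},{b,c,e}} {{a,e}} {{a,f},{c,f},{a,c,f}} {{d,e}}
  W23: {{a},{b},{c},{a,c},{a,d},{a,e},{a,f},{b,c},{b,d},{b,e},{b,f},{c,d},{c,e},{c,f},{a,c,d},{a,c,f},{b,c,d},{b,c,e}}
  W123: {{b},{b,c},{b,d},{b,e},{b,f},{c,e},{b,c,d},{b,c,e}} {{a,e}} {{a,f},{c,f},{a,c,f}}
C dims 3,8,3; δ0: rk 2, SNF 1^2; δ1: rk 3, SNF 1^3
Ȟ^0: (3−2)−0=1 ⇒ Z
Ȟ^1: (8−3)−2=3 ⇒ Z^3
Ȟ^2: (3−0)−3=0 ⇒ 0

Ȟ^0(U;F) ≅ Z; Ȟ^1(U;F) ≅ Z^3; Ȟ^2(U;F) ≅ 0


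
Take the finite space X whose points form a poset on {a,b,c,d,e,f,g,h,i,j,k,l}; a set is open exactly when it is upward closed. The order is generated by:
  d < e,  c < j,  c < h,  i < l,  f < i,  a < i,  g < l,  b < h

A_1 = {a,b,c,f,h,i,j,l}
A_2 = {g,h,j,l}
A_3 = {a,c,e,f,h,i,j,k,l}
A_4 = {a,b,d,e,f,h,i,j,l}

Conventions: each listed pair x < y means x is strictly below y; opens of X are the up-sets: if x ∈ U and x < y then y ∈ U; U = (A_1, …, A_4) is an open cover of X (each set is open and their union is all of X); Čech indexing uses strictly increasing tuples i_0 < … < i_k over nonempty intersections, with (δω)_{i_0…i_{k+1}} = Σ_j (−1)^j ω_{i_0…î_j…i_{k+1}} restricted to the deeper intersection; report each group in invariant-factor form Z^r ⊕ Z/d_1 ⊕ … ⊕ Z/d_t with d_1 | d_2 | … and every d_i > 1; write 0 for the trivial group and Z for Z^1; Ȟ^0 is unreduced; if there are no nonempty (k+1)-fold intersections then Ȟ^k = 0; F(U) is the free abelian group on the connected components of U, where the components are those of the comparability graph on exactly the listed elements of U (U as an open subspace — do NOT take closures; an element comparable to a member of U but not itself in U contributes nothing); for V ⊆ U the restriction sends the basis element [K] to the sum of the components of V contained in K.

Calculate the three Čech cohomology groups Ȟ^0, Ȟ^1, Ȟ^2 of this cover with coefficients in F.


cover nerve:
  A12={h,j,l} A13={a,c,f,h,i,j,l} A14={a,b,f,h,i,j,l} A23={h,j,l} A24={h,j,l} A34={a,e,f,h,i,j,l}
  A123={h,j,l} A124={h,j,l} A134={a,f,h,i,j,l} A234={h,j,l}
  A1234={h,j,l}
components per intersection:
  A1: {a,f,i,l} {b,c,h,j}
  A2: {g,l} {h} {j}
  A3: {a,f,i,l} {c,h,j} {e} {k}
  A4: {a,f,i,l} {b,h} {d,e} {j}
  A12: {h} {j} {l}
  A13: {a,f,i,l} {c,h,j}
  A14: {a,f,i,l} {b,h} {j}
  A23: {h} {j} {l}
  A24: {h} {j} {l}
  A34: {a,f,i,l} {e} {h} {j}
  A123: {h} {j} {l}
  A124: {h} {j} {l}
  A134: {a,f,i,l} {h} {j}
  A234: {h} {j} {l}
  A1234: {h} {j} {l}
C dims 13,18,12,3; δ0: rk 9, SNF 1^9; δ1: rk 9, SNF 1^9; δ2: rk 3, SNF 1^3
Ȟ^0: (13−9)−0=4 ⇒ Z^4
Ȟ^1: (18−9)−9=0 ⇒ 0
Ȟ^2: (12−3)−9=0 ⇒ 0

Ȟ^0 ≅ Z^4, Ȟ^1 ≅ 0 and Ȟ^2 ≅ 0


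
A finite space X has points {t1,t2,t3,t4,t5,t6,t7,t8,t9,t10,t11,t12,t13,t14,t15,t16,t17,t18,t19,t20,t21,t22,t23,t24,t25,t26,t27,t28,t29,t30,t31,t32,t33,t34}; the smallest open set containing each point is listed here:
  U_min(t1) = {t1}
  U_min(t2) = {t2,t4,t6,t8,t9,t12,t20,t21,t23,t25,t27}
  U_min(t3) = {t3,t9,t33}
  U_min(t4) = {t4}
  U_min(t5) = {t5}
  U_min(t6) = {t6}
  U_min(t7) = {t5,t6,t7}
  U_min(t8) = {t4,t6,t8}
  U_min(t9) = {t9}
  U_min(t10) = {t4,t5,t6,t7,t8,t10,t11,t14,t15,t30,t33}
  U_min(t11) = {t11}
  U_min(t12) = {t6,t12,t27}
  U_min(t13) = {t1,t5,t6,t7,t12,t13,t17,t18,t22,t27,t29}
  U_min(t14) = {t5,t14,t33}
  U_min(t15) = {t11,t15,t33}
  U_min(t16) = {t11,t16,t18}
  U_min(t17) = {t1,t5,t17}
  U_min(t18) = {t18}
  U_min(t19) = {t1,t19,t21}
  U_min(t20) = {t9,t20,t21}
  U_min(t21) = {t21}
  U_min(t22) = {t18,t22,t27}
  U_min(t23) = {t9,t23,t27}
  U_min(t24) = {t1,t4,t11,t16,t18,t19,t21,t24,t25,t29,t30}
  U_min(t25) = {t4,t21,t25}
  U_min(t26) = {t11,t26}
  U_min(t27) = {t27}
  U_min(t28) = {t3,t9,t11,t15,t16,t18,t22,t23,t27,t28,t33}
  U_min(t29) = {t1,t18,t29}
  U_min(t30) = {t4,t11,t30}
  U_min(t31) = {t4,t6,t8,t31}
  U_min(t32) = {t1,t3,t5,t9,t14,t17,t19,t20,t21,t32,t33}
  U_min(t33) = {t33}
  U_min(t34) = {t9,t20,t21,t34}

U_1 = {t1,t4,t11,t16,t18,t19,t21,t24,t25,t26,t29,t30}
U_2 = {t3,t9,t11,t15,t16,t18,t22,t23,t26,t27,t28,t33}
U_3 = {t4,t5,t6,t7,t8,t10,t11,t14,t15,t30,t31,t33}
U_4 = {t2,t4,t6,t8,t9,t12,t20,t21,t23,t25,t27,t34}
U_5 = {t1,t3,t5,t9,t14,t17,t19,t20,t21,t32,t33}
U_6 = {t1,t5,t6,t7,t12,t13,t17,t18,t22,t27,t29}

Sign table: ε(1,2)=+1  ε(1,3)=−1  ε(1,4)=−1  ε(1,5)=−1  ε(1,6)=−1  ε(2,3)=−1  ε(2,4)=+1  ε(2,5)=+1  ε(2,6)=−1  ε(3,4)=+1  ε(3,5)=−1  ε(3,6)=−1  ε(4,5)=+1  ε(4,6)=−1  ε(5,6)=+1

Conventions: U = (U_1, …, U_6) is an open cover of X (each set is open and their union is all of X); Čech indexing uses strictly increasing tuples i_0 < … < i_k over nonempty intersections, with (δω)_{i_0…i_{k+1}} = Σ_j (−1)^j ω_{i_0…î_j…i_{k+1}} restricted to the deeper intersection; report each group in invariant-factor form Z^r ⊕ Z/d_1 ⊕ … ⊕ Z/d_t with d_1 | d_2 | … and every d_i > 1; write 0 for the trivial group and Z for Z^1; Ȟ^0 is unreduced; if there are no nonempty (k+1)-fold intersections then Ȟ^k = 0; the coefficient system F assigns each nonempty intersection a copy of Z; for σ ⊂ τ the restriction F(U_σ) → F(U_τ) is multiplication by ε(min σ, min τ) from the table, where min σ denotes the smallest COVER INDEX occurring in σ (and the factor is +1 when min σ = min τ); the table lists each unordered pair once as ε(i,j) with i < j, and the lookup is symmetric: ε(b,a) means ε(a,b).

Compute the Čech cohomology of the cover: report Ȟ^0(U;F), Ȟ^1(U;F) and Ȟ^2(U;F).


Ȟ^0 ≅ 0,  Ȟ^1 ≅ Z/2,  Ȟ^2 ≅ Z

cover nerve:
  U12={t11,t16,t18,t26} U13={t4,t11,t30} U14={t4,t21,t25} U15={t1,t19,t21} U16={t1,t18,t29} U23={t11,t15,t33} U24={t9,t23,t27} U25={t3,t9,t33} U26={t18,t22,t27} U34={t4,t6,t8} U35={t5,t14,t33} U36={t5,t6,t7} U45={t9,t20,t21} U46={t6,t12,t27} U56={t1,t5,t17}
  U123={t11} U126={t18} U134={t4} U145={t21} U156={t1} U235={t33} U245={t9} U246={t27} U346={t6} U356={t5}
C dims 6,15,10; δ0: rk 6, SNF 1^5·2; δ1: rk 9, SNF 1^9
Ȟ^0: (6−6)−0=0 ⇒ 0
Ȟ^1: (15−9)−6=0 plus torsion [2] ⇒ Z/2
Ȟ^2: (10−0)−9=1 ⇒ Z


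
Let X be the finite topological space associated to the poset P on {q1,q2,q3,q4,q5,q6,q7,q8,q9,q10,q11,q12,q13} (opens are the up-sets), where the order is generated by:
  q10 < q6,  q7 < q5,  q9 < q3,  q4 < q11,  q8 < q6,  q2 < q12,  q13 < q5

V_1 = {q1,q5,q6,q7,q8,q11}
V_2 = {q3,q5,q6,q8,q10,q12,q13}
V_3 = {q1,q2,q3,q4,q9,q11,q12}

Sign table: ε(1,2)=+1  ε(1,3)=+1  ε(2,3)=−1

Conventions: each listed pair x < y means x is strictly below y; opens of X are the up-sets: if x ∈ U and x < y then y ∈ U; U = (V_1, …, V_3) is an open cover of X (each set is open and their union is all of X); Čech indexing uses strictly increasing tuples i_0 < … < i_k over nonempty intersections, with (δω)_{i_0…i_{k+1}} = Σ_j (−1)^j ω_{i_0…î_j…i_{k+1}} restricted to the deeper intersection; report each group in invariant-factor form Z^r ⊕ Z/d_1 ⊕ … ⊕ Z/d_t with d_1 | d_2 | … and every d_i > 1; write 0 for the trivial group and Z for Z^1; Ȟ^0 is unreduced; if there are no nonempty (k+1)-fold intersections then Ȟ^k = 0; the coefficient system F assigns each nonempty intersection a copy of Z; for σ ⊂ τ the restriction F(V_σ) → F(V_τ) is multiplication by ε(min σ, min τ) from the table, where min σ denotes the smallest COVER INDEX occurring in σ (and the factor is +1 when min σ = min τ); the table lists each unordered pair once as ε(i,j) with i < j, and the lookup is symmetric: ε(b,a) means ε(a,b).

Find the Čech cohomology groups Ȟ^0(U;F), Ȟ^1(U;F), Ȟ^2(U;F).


Ȟ^0 = 0; Ȟ^1 = Z/2; Ȟ^2 = 0

nonempty intersections:
  V12={q5,q6,q8} V13={q1,q11} V23={q3,q12}
C dims 3,3; δ0: rk 3, SNF 1^2·2
Ȟ^0: (3−3)−0=0 ⇒ 0
Ȟ^1: (3−0)−3=0 plus torsion [2] ⇒ Z/2
Ȟ^2: (0−0)−0=0 ⇒ 0


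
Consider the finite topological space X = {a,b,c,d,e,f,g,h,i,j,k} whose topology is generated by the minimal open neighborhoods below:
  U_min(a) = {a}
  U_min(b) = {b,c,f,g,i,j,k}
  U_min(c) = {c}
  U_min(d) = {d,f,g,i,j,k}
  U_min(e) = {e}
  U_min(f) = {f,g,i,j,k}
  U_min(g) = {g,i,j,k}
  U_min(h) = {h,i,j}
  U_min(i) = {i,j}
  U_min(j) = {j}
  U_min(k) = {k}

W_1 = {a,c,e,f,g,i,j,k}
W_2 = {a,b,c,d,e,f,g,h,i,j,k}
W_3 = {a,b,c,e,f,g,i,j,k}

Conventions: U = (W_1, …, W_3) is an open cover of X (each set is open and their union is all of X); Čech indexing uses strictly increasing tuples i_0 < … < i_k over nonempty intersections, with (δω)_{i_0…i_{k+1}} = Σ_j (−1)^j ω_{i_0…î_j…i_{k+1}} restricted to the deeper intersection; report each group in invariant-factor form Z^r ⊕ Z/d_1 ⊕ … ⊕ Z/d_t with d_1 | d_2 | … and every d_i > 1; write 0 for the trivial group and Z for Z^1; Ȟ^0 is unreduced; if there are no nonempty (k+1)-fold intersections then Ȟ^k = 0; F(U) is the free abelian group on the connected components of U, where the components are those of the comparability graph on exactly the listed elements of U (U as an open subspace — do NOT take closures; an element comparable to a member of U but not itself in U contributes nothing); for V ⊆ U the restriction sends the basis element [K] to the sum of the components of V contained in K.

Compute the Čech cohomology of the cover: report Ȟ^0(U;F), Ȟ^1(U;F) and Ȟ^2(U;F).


Ȟ^0(U;F) ≅ Z^3, Ȟ^1(U;F) ≅ 0 and Ȟ^2(U;F) ≅ 0

nonempty intersections:
  W12={a,c,e,f,g,i,j,k} W13={a,c,e,f,g,i,j,k} W23={a,b,c,e,f,g,i,j,k}
  W123={a,c,e,f,g,i,j,k}
components per intersection:
  W1: {a} {c} {e} {f,g,i,j,k}
  W2: {a} {b,c,d,f,g,h,i,j,k} {e}
  W3: {a} {b,c,f,g,i,j,k} {e}
  W12: {a} {c} {e} {f,g,i,j,k}
  W13: {a} {c} {e} {f,g,i,j,k}
  W23: {a} {b,c,f,g,i,j,k} {e}
  W123: {a} {c} {e} {f,g,i,j,k}
C dims 10,11,4; δ0: rk 7, SNF 1^7; δ1: rk 4, SNF 1^4
Ȟ^0: (10−7)−0=3 ⇒ Z^3
Ȟ^1: (11−4)−7=0 ⇒ 0
Ȟ^2: (4−0)−4=0 ⇒ 0


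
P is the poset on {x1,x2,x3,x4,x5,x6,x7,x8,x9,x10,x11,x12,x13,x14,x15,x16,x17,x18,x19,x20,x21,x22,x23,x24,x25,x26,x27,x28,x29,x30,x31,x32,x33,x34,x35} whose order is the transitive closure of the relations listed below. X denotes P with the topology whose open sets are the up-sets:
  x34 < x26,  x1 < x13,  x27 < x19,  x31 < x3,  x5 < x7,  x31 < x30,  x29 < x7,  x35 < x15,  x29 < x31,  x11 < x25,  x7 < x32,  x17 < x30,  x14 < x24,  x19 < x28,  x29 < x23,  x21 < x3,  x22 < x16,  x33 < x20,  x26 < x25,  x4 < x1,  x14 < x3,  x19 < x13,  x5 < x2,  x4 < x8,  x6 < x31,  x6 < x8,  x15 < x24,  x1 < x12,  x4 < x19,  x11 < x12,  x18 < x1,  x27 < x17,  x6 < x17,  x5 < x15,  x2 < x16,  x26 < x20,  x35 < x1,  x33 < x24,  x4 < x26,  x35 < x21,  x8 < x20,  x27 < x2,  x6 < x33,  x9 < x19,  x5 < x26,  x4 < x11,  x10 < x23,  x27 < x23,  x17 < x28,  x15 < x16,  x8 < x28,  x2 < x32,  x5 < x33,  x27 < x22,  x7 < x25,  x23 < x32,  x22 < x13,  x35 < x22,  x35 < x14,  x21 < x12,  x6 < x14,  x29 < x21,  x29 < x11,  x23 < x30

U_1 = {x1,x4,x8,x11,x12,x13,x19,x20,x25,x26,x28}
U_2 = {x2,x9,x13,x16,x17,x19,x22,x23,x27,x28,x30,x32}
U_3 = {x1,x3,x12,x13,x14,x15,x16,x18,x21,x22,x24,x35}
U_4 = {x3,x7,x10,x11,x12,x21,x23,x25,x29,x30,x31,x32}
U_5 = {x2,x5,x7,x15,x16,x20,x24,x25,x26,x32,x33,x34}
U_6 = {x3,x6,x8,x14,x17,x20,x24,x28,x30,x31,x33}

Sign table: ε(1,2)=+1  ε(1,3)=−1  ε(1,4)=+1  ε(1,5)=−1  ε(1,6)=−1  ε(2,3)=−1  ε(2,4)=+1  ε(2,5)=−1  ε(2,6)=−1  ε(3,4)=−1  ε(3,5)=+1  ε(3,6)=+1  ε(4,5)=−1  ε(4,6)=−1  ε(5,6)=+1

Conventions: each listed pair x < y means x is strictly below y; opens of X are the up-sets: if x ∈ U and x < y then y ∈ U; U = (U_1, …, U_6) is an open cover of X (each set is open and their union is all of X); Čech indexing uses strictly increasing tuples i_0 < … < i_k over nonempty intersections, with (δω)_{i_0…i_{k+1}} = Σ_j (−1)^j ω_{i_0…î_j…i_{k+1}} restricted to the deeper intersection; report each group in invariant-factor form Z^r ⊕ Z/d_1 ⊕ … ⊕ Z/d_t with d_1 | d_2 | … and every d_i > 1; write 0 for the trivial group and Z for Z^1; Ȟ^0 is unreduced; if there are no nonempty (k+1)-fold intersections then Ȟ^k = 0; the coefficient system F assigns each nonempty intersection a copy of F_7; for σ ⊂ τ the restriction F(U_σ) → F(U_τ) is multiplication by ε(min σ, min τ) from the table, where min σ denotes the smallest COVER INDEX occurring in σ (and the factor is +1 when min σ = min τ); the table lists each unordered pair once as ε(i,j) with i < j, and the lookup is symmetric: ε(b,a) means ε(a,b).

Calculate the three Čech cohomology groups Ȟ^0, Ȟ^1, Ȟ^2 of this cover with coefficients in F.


nonempty overlaps:
  U12={x13,x19,x28} U13={x1,x12,x13} U14={x11,x12,x25} U15={x20,x25,x26} U16={x8,x20,x28} U23={x13,x16,x22} U24={x23,x30,x32} U25={x2,x16,x32} U26={x17,x28,x30} U34={x3,x12,x21} U35={x15,x16,x24} U36={x3,x14,x24} U45={x7,x25,x32} U46={x3,x30,x31} U56={x20,x24,x33}
  U123={x13} U126={x28} U134={x12} U145={x25} U156={x20} U235={x16} U245={x32} U246={x30} U346={x3} U356={x24}
C dims 6,15,10; δ0: rk_F7 5; δ1: rk_F7 10
degree 0: 6−5−0 = 1 → Ȟ^0 ≅ Z/7
degree 1: 15−10−5 = 0 → Ȟ^1 ≅ 0
degree 2: 10−0−10 = 0 → Ȟ^2 ≅ 0

Ȟ^0 ≅ Z/7,  Ȟ^1 ≅ 0,  Ȟ^2 ≅ 0


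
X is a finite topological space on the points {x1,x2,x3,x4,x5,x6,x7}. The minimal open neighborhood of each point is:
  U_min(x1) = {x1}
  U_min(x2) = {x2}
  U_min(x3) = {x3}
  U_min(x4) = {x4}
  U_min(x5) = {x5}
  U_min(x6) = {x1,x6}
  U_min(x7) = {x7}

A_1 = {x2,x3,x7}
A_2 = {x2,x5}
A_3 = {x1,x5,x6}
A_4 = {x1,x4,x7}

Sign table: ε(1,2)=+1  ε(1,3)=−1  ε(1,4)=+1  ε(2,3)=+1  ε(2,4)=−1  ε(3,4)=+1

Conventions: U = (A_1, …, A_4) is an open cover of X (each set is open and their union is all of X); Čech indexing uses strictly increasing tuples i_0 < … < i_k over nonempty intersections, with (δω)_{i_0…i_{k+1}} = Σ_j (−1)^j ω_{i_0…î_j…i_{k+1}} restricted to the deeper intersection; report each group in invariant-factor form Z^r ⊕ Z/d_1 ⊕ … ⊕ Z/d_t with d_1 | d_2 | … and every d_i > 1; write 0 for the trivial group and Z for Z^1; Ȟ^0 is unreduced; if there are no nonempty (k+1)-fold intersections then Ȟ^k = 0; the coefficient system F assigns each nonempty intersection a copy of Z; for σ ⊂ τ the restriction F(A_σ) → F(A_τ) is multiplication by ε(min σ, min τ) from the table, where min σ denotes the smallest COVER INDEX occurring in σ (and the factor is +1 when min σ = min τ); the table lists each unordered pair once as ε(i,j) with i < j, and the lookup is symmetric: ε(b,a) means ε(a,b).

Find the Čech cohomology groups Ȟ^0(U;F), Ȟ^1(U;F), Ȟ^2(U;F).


nonempty overlaps:
  A12={x2} A14={x7} A23={x5} A34={x1}
C dims 4,4; δ0: rk 3, SNF 1^3
degree 0: 4−3−0 = 1 → Ȟ^0 ≅ Z
degree 1: 4−0−3 = 1 → Ȟ^1 ≅ Z
degree 2: 0−0−0 = 0 → Ȟ^2 ≅ 0

Ȟ^0(U;F) ≅ Z; Ȟ^1(U;F) ≅ Z; Ȟ^2(U;F) ≅ 0


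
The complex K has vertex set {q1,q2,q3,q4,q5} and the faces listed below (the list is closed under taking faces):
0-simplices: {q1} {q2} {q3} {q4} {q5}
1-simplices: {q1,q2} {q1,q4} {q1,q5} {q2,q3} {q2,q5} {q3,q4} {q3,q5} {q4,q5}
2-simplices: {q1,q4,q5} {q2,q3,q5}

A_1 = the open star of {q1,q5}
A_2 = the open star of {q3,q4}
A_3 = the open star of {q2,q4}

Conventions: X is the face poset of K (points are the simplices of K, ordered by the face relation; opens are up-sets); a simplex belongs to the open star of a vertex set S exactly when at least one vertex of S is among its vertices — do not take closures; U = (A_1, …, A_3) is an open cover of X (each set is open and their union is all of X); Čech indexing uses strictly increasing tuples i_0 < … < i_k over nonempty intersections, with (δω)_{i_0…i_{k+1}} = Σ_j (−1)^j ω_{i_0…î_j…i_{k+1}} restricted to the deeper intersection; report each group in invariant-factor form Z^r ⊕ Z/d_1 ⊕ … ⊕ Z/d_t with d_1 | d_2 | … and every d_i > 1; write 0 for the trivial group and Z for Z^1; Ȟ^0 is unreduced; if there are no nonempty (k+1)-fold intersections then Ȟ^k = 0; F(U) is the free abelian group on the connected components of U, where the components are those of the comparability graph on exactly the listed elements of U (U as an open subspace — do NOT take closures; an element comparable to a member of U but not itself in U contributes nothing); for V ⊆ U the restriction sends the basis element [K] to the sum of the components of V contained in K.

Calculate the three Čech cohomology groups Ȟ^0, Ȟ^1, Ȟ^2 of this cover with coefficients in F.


Ȟ^0 ≅ Z; Ȟ^1 ≅ Z^2; Ȟ^2 ≅ 0

nerve of the cover:
  A1={{q1},{q5},{q1,q2},{q1,q4},{q1,q5},{q2,q5},{q3,q5},{q4,q5},{q1,q4,q5},{q2,q3,q5}} A2={{q3},{q4},{q1,q4},{q2,q3},{q3,q4},{q3,q5},{q4,q5},{q1,q4,q5},{q2,q3,q5}} A3={{q2},{q4},{q1,q2},{q1,q4},{q2,q3},{q2,q5},{q3,q4},{q4,q5},{q1,q4,q5},{q2,q3,q5}}
  A12={{q1,q4},{q3,q5},{q4,q5},{q1,q4,q5},{q2,q3,q5}} A13={{q1,q2},{q1,q4},{q2,q5},{q4,q5},{q1,q4,q5},{q2,q3,q5}} A23={{q4},{q1,q4},{q2,q3},{q3,q4},{q4,q5},{q1,q4,q5},{q2,q3,q5}}
  A123={{q1,q4},{q4,q5},{q1,q4,q5},{q2,q3,q5}}
components per intersection:
  A1: {{q1},{q5},{q1,q2},{q1,q4},{q1,q5},{q2,q5},{q3,q5},{q4,q5},{q1,q4,q5},{q2,q3,q5}}
  A2: {{q3},{q4},{q1,q4},{q2,q3},{q3,q4},{q3,q5},{q4,q5},{q1,q4,q5},{q2,q3,q5}}
  A3: {{q2},{q1,q2},{q2,q3},{q2,q5},{q2,q3,q5}} {{q4},{q1,q4},{q3,q4},{q4,q5},{q1,q4,q5}}
  A12: {{q1,q4},{q4,q5},{q1,q4,q5}} {{q3,q5},{q2,q3,q5}}
  A13: {{q1,q2}} {{q1,q4},{q4,q5},{q1,q4,q5}} {{q2,q5},{q2,q3,q5}}
  A23: {{q4},{q1,q4},{q3,q4},{q4,q5},{q1,q4,q5}} {{q2,q3},{q2,q3,q5}}
  A123: {{q1,q4},{q4,q5},{q1,q4,q5}} {{q2,q3,q5}}
C dims 4,7,2; δ0: rk 3, SNF 1^3; δ1: rk 2, SNF 1^2
Ȟ^0 = (4 − 3) − 0 = 1, so Ȟ^0 ≅ Z
Ȟ^1 = (7 − 2) − 3 = 2, so Ȟ^1 ≅ Z^2
Ȟ^2 = (2 − 0) − 2 = 0, so Ȟ^2 ≅ 0


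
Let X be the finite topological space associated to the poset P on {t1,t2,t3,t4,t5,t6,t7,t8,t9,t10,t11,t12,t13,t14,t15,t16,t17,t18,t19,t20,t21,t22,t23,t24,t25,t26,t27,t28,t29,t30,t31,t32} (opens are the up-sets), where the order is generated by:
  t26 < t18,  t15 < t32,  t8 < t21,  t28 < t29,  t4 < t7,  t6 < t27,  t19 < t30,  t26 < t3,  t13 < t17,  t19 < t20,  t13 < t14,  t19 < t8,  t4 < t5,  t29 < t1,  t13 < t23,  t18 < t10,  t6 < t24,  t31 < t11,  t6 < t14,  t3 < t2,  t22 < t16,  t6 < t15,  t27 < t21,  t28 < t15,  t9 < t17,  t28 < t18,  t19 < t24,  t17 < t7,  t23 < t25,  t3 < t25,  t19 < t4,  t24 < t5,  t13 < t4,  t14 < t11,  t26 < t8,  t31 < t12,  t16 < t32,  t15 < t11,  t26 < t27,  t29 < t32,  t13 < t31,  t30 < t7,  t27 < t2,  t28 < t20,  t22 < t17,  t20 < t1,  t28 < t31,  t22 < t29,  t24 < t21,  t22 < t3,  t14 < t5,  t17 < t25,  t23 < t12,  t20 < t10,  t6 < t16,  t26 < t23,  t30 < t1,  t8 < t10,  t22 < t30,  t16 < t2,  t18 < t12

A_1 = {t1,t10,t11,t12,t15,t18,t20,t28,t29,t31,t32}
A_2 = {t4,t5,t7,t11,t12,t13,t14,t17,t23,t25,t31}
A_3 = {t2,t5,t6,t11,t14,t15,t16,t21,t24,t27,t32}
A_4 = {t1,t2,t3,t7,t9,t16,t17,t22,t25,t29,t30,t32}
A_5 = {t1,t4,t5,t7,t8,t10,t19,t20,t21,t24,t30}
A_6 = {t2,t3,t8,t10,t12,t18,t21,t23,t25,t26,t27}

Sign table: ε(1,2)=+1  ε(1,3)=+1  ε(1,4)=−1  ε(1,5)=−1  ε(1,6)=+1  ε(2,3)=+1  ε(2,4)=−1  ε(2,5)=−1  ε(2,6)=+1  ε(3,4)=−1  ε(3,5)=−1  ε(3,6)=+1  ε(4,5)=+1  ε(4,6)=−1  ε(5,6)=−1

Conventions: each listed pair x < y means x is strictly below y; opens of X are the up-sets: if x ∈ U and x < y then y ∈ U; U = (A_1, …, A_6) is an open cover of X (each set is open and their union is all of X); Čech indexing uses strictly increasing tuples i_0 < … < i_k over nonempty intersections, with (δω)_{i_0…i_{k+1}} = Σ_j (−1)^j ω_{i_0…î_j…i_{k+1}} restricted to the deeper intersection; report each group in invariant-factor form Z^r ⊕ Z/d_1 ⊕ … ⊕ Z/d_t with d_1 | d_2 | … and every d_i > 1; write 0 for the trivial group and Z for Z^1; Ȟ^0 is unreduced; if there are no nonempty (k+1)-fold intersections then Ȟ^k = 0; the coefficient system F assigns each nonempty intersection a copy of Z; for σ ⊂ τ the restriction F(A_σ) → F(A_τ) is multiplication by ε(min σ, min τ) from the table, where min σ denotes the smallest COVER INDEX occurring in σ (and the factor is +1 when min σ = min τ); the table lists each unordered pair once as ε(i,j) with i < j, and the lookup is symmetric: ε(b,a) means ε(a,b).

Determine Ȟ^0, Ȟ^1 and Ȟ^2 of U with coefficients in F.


nonempty intersections:
  A12={t11,t12,t31} A13={t11,t15,t32} A14={t1,t29,t32} A15={t1,t10,t20} A16={t10,t12,t18} A23={t5,t11,t14} A24={t7,t17,t25} A25={t4,t5,t7} A26={t12,t23,t25} A34={t2,t16,t32} A35={t5,t21,t24} A36={t2,t21,t27} A45={t1,t7,t30} A46={t2,t3,t25} A56={t8,t10,t21}
  A123={t11} A126={t12} A134={t32} A145={t1} A156={t10} A235={t5} A245={t7} A246={t25} A346={t2} A356={t21}
C dims 6,15,10; δ0: rk 5, SNF 1^5; δ1: rk 10, SNF 1^9·2
Ȟ^0: (6−5)−0=1 ⇒ Z
Ȟ^1: (15−10)−5=0 ⇒ 0
Ȟ^2: (10−0)−10=0 plus torsion [2] ⇒ Z/2

Ȟ^0 = Z, Ȟ^1 = 0, Ȟ^2 = Z/2


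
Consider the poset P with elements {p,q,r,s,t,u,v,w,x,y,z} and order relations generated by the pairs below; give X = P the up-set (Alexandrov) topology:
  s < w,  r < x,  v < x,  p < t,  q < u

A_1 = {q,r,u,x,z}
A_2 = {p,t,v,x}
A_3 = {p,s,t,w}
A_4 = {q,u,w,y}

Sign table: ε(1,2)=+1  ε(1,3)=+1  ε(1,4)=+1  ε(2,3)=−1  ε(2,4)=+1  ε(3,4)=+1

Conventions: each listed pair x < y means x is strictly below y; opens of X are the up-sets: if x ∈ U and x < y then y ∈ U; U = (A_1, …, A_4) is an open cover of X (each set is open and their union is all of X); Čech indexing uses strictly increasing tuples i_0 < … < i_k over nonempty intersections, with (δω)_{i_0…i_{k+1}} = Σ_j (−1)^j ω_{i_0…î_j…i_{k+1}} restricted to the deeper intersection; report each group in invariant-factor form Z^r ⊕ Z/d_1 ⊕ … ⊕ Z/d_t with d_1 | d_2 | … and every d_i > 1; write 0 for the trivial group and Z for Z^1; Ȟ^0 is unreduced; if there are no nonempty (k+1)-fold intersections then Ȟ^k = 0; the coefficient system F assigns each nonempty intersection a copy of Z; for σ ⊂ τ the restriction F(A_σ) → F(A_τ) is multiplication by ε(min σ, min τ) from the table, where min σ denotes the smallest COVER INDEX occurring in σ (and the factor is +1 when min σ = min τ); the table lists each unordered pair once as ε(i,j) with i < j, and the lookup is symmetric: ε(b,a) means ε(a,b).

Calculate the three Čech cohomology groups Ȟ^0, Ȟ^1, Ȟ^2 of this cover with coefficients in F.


cover nerve:
  A12={x} A14={q,u} A23={p,t} A34={w}
C dims 4,4; δ0: rk 4, SNF 1^3·2
Ȟ^0: (4−4)−0=0 ⇒ 0
Ȟ^1: (4−0)−4=0 plus torsion [2] ⇒ Z/2
Ȟ^2: (0−0)−0=0 ⇒ 0

Ȟ^0(U;F) ≅ 0, Ȟ^1(U;F) ≅ Z/2, Ȟ^2(U;F) ≅ 0


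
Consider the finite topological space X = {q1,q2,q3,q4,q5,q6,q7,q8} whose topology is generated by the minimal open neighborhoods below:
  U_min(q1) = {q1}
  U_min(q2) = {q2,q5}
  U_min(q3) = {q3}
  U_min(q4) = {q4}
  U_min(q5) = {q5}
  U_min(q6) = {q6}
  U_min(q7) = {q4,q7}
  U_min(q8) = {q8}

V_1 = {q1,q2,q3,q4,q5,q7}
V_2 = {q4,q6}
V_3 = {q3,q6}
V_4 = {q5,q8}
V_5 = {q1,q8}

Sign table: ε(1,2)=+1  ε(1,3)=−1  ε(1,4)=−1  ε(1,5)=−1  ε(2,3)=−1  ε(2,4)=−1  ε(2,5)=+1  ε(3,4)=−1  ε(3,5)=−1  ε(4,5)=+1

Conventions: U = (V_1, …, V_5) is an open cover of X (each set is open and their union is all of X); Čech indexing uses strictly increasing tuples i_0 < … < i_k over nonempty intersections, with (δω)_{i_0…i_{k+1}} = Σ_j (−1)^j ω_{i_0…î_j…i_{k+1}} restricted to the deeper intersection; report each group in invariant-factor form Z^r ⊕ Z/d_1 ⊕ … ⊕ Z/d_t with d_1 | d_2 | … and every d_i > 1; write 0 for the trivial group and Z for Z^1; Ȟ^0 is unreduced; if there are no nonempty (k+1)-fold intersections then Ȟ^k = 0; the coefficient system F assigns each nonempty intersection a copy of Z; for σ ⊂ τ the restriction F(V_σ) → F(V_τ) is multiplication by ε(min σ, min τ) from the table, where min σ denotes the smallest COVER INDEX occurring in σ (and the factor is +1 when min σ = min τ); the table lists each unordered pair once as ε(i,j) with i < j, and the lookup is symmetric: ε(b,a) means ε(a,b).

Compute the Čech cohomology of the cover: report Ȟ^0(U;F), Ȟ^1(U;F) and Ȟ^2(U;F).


intersection data:
  V12={q4} V13={q3} V14={q5} V15={q1} V23={q6} V45={q8}
C dims 5,6; δ0: rk 4, SNF 1^4
Ȟ^0 = (5 − 4) − 0 = 1, so Ȟ^0 ≅ Z
Ȟ^1 = (6 − 0) − 4 = 2, so Ȟ^1 ≅ Z^2
Ȟ^2 = (0 − 0) − 0 = 0, so Ȟ^2 ≅ 0

Ȟ^0(U;F) ≅ Z, Ȟ^1(U;F) ≅ Z^2, Ȟ^2(U;F) ≅ 0


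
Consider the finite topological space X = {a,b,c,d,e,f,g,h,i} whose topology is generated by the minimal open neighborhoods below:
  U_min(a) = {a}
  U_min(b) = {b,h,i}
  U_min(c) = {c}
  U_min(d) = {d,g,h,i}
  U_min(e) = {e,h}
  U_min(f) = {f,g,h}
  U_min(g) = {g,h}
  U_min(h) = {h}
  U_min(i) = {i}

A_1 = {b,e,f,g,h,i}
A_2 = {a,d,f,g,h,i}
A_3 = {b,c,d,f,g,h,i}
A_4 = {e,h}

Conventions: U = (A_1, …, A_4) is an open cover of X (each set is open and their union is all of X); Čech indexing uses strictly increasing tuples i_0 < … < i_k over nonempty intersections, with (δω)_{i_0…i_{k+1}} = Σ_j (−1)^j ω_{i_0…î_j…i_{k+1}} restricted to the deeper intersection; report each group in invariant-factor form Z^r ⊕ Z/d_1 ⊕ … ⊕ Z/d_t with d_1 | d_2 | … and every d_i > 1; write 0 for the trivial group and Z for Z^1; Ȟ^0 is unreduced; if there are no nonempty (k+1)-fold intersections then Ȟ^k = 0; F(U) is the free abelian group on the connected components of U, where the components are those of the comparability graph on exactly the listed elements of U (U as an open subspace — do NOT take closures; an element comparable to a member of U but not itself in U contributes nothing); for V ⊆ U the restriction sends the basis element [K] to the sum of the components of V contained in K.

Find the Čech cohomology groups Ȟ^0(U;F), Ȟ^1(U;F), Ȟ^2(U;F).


cover nerve:
  A12={f,g,h,i} A13={b,f,g,h,i} A14={e,h} A23={d,f,g,h,i} A24={h} A34={h}
  A123={f,g,h,i} A124={h} A134={h} A234={h}
  A1234={h}
components per intersection:
  A1: {b,e,f,g,h,i}
  A2: {a} {d,f,g,h,i}
  A3: {b,d,f,g,h,i} {c}
  A4: {e,h}
  A12: {f,g,h} {i}
  A13: {b,f,g,h,i}
  A14: {e,h}
  A23: {d,f,g,h,i}
  A24: {h}
  A34: {h}
  A123: {f,g,h} {i}
  A124: {h}
  A134: {h}
  A234: {h}
  A1234: {h}
C dims 6,7,5,1; δ0: rk 3, SNF 1^3; δ1: rk 4, SNF 1^4; δ2: rk 1, SNF 1^1
Ȟ^0: (6−3)−0=3 ⇒ Z^3
Ȟ^1: (7−4)−3=0 ⇒ 0
Ȟ^2: (5−1)−4=0 ⇒ 0

Ȟ^0 ≅ Z^3, Ȟ^1 ≅ 0, Ȟ^2 ≅ 0


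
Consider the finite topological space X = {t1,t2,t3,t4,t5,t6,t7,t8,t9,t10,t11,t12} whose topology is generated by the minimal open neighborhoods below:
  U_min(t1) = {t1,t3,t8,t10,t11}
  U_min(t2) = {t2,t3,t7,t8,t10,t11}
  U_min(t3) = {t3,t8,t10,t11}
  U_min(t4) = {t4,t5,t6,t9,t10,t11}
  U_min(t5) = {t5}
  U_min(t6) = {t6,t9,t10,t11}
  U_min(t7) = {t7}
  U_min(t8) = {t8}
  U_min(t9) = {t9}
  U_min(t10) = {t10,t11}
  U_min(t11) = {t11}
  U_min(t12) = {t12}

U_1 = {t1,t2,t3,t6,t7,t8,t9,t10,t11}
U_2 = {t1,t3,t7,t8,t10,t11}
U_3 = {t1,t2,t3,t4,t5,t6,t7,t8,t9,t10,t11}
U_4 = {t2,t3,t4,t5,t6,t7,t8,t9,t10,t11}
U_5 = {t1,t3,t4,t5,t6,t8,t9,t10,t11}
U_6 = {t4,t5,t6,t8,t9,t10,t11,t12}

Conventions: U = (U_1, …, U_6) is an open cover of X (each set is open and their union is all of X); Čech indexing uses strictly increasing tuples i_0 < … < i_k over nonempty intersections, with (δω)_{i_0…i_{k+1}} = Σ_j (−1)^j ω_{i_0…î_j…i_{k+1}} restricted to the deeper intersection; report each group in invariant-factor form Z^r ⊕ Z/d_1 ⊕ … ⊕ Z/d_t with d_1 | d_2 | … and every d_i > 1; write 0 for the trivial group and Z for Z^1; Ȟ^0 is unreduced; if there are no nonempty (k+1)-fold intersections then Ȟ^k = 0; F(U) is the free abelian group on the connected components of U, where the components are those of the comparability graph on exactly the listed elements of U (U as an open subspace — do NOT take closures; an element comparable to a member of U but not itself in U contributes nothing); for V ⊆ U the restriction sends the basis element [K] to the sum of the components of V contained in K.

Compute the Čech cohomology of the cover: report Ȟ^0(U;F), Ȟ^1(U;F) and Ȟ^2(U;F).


Ȟ^0(U;F) ≅ Z^2; Ȟ^1(U;F) ≅ 0; Ȟ^2(U;F) ≅ 0

nonempty intersections:
  U12={t1,t3,t7,t8,t10,t11} U13={t1,t2,t3,t6,t7,t8,t9,t10,t11} U14={t2,t3,t6,t7,t8,t9,t10,t11} U15={t1,t3,t6,t8,t9,t10,t11} U16={t6,t8,t9,t10,t11} U23={t1,t3,t7,t8,t10,t11} U24={t3,t7,t8,t10,t11} U25={t1,t3,t8,t10,t11} U26={t8,t10,t11} U34={t2,t3,t4,t5,t6,t7,t8,t9,t10,t11} U35={t1,t3,t4,t5,t6,t8,t9,t10,t11} U36={t4,t5,t6,t8,t9,t10,t11} U45={t3,t4,t5,t6,t8,t9,t10,t11} U46={t4,t5,t6,t8,t9,t10,t11} U56={t4,t5,t6,t8,t9,t10,t11}
  U123={t1,t3,t7,t8,t10,t11} U124={t3,t7,t8,t10,t11} U125={t1,t3,t8,t10,t11} U126={t8,t10,t11} U134={t2,t3,t6,t7,t8,t9,t10,t11} U135={t1,t3,t6,t8,t9,t10,t11} U136={t6,t8,t9,t10,t11} U145={t3,t6,t8,t9,t10,t11} U146={t6,t8,t9,t10,t11} U156={t6,t8,t9,t10,t11} U234={t3,t7,t8,t10,t11} U235={t1,t3,t8,t10,t11} U236={t8,t10,t11} U245={t3,t8,t10,t11} U246={t8,t10,t11} U256={t8,t10,t11} U345={t3,t4,t5,t6,t8,t9,t10,t11} U346={t4,t5,t6,t8,t9,t10,t11} U356={t4,t5,t6,t8,t9,t10,t11} U456={t4,t5,t6,t8,t9,t10,t11}
  U1234={t3,t7,t8,t10,t11} U1235={t1,t3,t8,t10,t11} U1236={t8,t10,t11} U1245={t3,t8,t10,t11} U1246={t8,t10,t11} U1256={t8,t10,t11} U1345={t3,t6,t8,t9,t10,t11} U1346={t6,t8,t9,t10,t11} U1356={t6,t8,t9,t10,t11} U1456={t6,t8,t9,t10,t11} U2345={t3,t8,t10,t11} U2346={t8,t10,t11} U2356={t8,t10,t11} U2456={t8,t10,t11} U3456={t4,t5,t6,t8,t9,t10,t11}
  U12345={t3,t8,t10,t11} U12346={t8,t10,t11} U12356={t8,t10,t11} U12456={t8,t10,t11} U13456={t6,t8,t9,t10,t11} U23456={t8,t10,t11}
  U123456={t8,t10,t11}
components per intersection:
  U1: {t1,t2,t3,t6,t7,t8,t9,t10,t11}
  U2: {t1,t3,t8,t10,t11} {t7}
  U3: {t1,t2,t3,t4,t5,t6,t7,t8,t9,t10,t11}
  U4: {t2,t3,t4,t5,t6,t7,t8,t9,t10,t11}
  U5: {t1,t3,t4,t5,t6,t8,t9,t10,t11}
  U6: {t4,t5,t6,t9,t10,t11} {t8} {t12}
  U12: {t1,t3,t8,t10,t11} {t7}
  U13: {t1,t2,t3,t6,t7,t8,t9,t10,t11}
  U14: {t2,t3,t6,t7,t8,t9,t10,t11}
  U15: {t1,t3,t6,t8,t9,t10,t11}
  U16: {t6,t9,t10,t11} {t8}
  U23: {t1,t3,t8,t10,t11} {t7}
  U24: {t3,t8,t10,t11} {t7}
  U25: {t1,t3,t8,t10,t11}
  U26: {t8} {t10,t11}
  U34: {t2,t3,t4,t5,t6,t7,t8,t9,t10,t11}
  U35: {t1,t3,t4,t5,t6,t8,t9,t10,t11}
  U36: {t4,t5,t6,t9,t10,t11} {t8}
  U45: {t3,t4,t5,t6,t8,t9,t10,t11}
  U46: {t4,t5,t6,t9,t10,t11} {t8}
  U56: {t4,t5,t6,t9,t10,t11} {t8}
  U123: {t1,t3,t8,t10,t11} {t7}
  U124: {t3,t8,t10,t11} {t7}
  U125: {t1,t3,t8,t10,t11}
  U126: {t8} {t10,t11}
  U134: {t2,t3,t6,t7,t8,t9,t10,t11}
  U135: {t1,t3,t6,t8,t9,t10,t11}
  U136: {t6,t9,t10,t11} {t8}
  U145: {t3,t6,t8,t9,t10,t11}
  U146: {t6,t9,t10,t11} {t8}
  U156: {t6,t9,t10,t11} {t8}
  U234: {t3,t8,t10,t11} {t7}
  U235: {t1,t3,t8,t10,t11}
  U236: {t8} {t10,t11}
  U245: {t3,t8,t10,t11}
  U246: {t8} {t10,t11}
  U256: {t8} {t10,t11}
  U345: {t3,t4,t5,t6,t8,t9,t10,t11}
  U346: {t4,t5,t6,t9,t10,t11} {t8}
  U356: {t4,t5,t6,t9,t10,t11} {t8}
  U456: {t4,t5,t6,t9,t10,t11} {t8}
  U1234: {t3,t8,t10,t11} {t7}
  U1235: {t1,t3,t8,t10,t11}
  U1236: {t8} {t10,t11}
  U1245: {t3,t8,t10,t11}
  U1246: {t8} {t10,t11}
  U1256: {t8} {t10,t11}
  U1345: {t3,t6,t8,t9,t10,t11}
  U1346: {t6,t9,t10,t11} {t8}
  U1356: {t6,t9,t10,t11} {t8}
  U1456: {t6,t9,t10,t11} {t8}
  U2345: {t3,t8,t10,t11}
  U2346: {t8} {t10,t11}
  U2356: {t8} {t10,t11}
  U2456: {t8} {t10,t11}
  U3456: {t4,t5,t6,t9,t10,t11} {t8}
  U12345: {t3,t8,t10,t11}
  U12346: {t8} {t10,t11}
  U12356: {t8} {t10,t11}
  U12456: {t8} {t10,t11}
  U13456: {t6,t9,t10,t11} {t8}
  U23456: {t8} {t10,t11}
  U123456: {t8} {t10,t11}
C dims 9,23,33,26; δ0: rk 7, SNF 1^7; δ1: rk 16, SNF 1^16; δ2: rk 17, SNF 1^17
Ȟ^0: (9−7)−0=2 ⇒ Z^2
Ȟ^1: (23−16)−7=0 ⇒ 0
Ȟ^2: (33−17)−16=0 ⇒ 0


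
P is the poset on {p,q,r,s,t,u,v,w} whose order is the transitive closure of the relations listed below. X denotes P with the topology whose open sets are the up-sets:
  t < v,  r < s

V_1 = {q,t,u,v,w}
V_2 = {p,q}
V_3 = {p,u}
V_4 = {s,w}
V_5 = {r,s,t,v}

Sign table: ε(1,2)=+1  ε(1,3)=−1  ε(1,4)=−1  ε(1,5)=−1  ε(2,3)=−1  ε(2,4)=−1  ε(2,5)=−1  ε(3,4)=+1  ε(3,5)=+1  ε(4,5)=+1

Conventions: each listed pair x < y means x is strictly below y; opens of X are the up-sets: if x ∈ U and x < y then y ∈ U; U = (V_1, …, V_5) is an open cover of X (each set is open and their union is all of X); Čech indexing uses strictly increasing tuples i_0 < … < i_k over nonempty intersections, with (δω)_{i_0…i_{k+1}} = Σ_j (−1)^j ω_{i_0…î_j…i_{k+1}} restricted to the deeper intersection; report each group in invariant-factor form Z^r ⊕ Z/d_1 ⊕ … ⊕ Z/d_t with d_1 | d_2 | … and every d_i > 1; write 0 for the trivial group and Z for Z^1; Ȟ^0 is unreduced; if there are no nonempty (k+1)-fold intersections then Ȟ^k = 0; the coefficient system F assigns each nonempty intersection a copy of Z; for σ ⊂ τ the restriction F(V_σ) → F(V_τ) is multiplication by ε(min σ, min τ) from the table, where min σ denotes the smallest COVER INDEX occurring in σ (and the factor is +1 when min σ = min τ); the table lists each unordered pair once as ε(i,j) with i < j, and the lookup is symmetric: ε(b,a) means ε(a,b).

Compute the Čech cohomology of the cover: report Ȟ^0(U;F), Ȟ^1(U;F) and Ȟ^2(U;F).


nerve of the cover:
  V12={q} V13={u} V14={w} V15={t,v} V23={p} V45={s}
C dims 5,6; δ0: rk 4, SNF 1^4
Ȟ^0 = (5 − 4) − 0 = 1, so Ȟ^0 ≅ Z
Ȟ^1 = (6 − 0) − 4 = 2, so Ȟ^1 ≅ Z^2
Ȟ^2 = (0 − 0) − 0 = 0, so Ȟ^2 ≅ 0

Ȟ^0(U;F) ≅ Z,  Ȟ^1(U;F) ≅ Z^2,  Ȟ^2(U;F) ≅ 0


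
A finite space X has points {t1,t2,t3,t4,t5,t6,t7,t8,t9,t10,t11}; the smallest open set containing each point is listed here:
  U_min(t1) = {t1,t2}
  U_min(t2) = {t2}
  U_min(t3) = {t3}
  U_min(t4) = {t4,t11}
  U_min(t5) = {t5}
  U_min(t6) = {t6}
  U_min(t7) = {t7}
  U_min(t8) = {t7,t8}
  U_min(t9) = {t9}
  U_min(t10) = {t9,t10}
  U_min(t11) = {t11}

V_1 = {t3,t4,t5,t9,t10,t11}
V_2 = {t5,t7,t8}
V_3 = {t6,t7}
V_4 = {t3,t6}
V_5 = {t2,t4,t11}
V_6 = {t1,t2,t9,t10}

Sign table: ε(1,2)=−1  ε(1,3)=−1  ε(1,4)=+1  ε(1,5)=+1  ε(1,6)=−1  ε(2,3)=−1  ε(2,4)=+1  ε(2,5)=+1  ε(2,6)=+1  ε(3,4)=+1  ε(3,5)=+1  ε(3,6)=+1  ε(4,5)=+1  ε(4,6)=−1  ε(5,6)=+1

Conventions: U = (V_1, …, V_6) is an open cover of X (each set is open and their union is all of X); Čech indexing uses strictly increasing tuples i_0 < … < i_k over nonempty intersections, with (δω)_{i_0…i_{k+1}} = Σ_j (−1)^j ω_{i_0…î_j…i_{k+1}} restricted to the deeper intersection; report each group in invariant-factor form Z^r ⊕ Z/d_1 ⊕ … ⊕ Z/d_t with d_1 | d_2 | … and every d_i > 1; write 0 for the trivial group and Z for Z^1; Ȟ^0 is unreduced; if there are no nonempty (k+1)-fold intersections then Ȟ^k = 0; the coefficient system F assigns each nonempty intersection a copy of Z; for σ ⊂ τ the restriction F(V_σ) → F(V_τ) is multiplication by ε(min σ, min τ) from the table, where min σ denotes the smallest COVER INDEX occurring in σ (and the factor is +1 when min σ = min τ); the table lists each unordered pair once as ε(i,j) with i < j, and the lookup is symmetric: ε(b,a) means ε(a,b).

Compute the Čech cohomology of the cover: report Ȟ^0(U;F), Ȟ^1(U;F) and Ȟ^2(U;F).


Ȟ^0(U;F) ≅ 0, Ȟ^1(U;F) ≅ Z ⊕ Z/2, Ȟ^2(U;F) ≅ 0

nonempty overlaps:
  V12={t5} V14={t3} V15={t4,t11} V16={t9,t10} V23={t7} V34={t6} V56={t2}
C dims 6,7; δ0: rk 6, SNF 1^5·2
degree 0: 6−6−0 = 0 → Ȟ^0 ≅ 0
degree 1: 7−0−6 = 1 plus torsion [2] → Ȟ^1 ≅ Z ⊕ Z/2
degree 2: 0−0−0 = 0 → Ȟ^2 ≅ 0


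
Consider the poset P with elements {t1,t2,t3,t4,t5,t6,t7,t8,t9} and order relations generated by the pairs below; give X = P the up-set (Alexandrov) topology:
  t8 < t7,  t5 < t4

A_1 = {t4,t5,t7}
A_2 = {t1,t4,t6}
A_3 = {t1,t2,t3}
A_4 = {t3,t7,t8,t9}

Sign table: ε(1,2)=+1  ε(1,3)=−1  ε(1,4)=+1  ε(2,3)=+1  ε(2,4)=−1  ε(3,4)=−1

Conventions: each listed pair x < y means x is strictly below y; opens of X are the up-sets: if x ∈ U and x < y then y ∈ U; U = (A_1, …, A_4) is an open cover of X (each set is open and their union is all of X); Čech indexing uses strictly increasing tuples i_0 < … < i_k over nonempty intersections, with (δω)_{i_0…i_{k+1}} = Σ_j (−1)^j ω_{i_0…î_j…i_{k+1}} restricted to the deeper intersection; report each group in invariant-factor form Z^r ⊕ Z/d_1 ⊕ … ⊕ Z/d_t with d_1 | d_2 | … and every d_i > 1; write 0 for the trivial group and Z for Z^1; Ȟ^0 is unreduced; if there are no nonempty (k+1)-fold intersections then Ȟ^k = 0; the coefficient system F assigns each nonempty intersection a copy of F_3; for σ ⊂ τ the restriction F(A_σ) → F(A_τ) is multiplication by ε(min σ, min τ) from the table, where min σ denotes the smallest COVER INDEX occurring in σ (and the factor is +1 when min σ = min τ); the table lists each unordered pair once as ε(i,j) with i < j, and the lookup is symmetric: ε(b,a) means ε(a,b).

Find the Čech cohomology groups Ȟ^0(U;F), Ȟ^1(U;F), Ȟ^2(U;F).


Ȟ^0 ≅ 0, Ȟ^1 ≅ 0 and Ȟ^2 ≅ 0

nonempty intersections:
  A12={t4} A14={t7} A23={t1} A34={t3}
C dims 4,4; δ0: rk_F3 4
Ȟ^0: (4−4)−0=0 ⇒ 0
Ȟ^1: (4−0)−4=0 ⇒ 0
Ȟ^2: (0−0)−0=0 ⇒ 0


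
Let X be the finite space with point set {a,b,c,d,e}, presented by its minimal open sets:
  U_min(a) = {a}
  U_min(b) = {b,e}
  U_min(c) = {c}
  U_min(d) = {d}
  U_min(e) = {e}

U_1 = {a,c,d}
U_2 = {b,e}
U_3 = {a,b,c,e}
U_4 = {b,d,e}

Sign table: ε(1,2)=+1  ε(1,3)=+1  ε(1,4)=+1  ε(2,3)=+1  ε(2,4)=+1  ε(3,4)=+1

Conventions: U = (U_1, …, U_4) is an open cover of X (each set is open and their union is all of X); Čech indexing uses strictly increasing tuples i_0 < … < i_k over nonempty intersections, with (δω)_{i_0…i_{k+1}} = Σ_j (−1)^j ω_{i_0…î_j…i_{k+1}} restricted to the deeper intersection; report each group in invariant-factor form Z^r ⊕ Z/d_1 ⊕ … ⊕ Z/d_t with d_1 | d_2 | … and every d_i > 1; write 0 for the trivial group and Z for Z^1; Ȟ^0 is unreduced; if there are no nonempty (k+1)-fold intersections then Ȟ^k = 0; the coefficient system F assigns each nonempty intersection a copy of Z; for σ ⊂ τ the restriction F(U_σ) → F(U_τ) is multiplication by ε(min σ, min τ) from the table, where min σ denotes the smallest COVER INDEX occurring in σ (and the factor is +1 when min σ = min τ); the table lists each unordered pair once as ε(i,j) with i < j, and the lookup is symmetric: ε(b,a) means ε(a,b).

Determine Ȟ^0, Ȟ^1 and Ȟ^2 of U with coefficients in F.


intersection data:
  U13={a,c} U14={d} U23={b,e} U24={b,e} U34={b,e}
  U234={b,e}
C dims 4,5,1; δ0: rk 3, SNF 1^3; δ1: rk 1, SNF 1^1
Ȟ^0 = (4 − 3) − 0 = 1, so Ȟ^0 ≅ Z
Ȟ^1 = (5 − 1) − 3 = 1, so Ȟ^1 ≅ Z
Ȟ^2 = (1 − 0) − 1 = 0, so Ȟ^2 ≅ 0

Ȟ^0(U;F) ≅ Z, Ȟ^1(U;F) ≅ Z and Ȟ^2(U;F) ≅ 0
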